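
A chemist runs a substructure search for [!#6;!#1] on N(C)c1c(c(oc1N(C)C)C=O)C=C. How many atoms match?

4

The query [!#6;!#1] means: not carbon and not hydrogen — any heteroatom.
Check the 14 heavy atoms by environment: 1× o (aromatic) → match; 4× c (aromatic) → no; 6× C → no; 1× O → match; 2× N → match.
Summing the matching environments: 1 + 1 + 2 = 4 matching atoms.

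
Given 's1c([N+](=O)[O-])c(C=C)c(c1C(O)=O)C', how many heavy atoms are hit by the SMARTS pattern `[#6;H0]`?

5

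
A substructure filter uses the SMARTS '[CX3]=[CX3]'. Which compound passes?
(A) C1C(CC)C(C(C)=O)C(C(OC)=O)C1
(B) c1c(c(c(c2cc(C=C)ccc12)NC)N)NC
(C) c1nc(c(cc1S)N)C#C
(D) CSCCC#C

[CX3]=[CX3] describes a non-aromatic C=C double bond between two sp2 carbons (an alkene).
(A) has an ethyl group (-CH2CH3) but its C-C bond is a single bond between CX4 carbons, not CX3=CX3.
(B) contains a vinyl group (-CH=CH2), which satisfies every atom and bond constraint.
(C) has an ethynyl group (-C#CH) but the C-C bond is a triple bond, not a double bond.
(D) has an ethynyl group (-C#CH) but the C-C bond is a triple bond, not a double bond.
So the answer is (B).

B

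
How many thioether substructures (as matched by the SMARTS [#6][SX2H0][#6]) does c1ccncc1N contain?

0

[#6][SX2H0][#6] is the SMARTS for a thioether: an aliphatic sulfur bridging two carbons with no H on the sulfur.
No fragment in the molecule satisfies every constraint, giving 0 matches.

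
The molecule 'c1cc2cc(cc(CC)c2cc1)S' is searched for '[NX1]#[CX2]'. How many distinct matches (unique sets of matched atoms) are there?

0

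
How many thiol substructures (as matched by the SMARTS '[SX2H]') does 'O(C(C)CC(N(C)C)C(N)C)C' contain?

[SX2H] is the SMARTS for a thiol: an aliphatic sulfur with two connections, one being H.
No fragment in the molecule satisfies every constraint, giving 0 matches.

0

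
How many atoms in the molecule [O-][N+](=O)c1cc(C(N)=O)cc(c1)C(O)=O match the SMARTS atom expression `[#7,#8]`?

7

The query [#7,#8] means: nitrogen or oxygen (comma = OR).
Check the 15 heavy atoms by environment: 6× c (aromatic) → no; 1× N (charge +1) → match; 1× O (charge -1) → match; 4× O → match; 2× C → no; 1× N → match.
Summing the matching environments: 1 + 1 + 4 + 1 = 7 matching atoms.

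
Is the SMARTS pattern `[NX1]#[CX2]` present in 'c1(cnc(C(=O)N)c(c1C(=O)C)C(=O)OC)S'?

The pattern [NX1]#[CX2] describes a nitrogen triple-bonded to a two-connected carbon — a nitrile.
The closest candidate here is a primary amide (-C(=O)NH2), but the nitrogen is NX3, not NX1. No other fragment satisfies the full query, so there is no match.

No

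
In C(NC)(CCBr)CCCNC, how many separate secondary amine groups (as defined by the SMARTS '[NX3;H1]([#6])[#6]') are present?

[NX3;H1]([#6])[#6] is the SMARTS for a secondary amine: a trivalent nitrogen with one H, bonded to two carbons.
The molecule carries 2 separate instances of an N-methylamino group (-NHCH3) meeting every constraint; each maps to a distinct set of atoms, giving 2 matches.

2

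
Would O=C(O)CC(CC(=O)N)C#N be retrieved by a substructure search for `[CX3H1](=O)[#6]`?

No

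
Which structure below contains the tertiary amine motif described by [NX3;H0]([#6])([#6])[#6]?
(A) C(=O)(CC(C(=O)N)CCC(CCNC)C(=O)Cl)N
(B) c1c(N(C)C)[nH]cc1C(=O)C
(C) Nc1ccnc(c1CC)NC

B

[NX3;H0]([#6])([#6])[#6] describes a trivalent nitrogen with no H, bonded to three carbons (a tertiary amine).
(A) has a primary amide (-C(=O)NH2) but the amide nitrogen has H2 and only one carbon neighbour.
(B) contains a dimethylamino group (-N(CH3)2), which satisfies every atom and bond constraint.
(C) has an N-methylamino group (-NHCH3) but the nitrogen still has one H (H1), not H0.
So the answer is (B).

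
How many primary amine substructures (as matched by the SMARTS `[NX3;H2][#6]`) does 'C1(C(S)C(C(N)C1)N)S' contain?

2

[NX3;H2][#6] is the SMARTS for a primary amine: a trivalent nitrogen with two H attached to carbon.
The molecule carries 2 separate instances of a primary amino group (-NH2) meeting every constraint; each maps to a distinct set of atoms, giving 2 matches.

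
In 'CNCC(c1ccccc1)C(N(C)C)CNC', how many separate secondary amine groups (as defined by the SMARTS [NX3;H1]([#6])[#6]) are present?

2

[NX3;H1]([#6])[#6] is the SMARTS for a secondary amine: a trivalent nitrogen with one H, bonded to two carbons.
The molecule carries 2 separate instances of an N-methylamino group (-NHCH3) meeting every constraint; each maps to a distinct set of atoms, giving 2 matches.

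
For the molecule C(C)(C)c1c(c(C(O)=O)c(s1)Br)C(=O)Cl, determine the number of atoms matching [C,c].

9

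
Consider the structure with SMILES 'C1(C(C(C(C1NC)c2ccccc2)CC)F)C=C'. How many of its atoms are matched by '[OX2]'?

The query [OX2] means: aliphatic oxygen with two total connections — ether, hydroxyl, or ester single-bond O.
Check the 18 heavy atoms by environment: 8× C (X4) → no; 1× N (X3) → no; 6× c (aromatic, X3) → no; 1× F (X1) → no; 2× C (X3) → no.
No environment satisfies the query, so 0 matching atoms.

0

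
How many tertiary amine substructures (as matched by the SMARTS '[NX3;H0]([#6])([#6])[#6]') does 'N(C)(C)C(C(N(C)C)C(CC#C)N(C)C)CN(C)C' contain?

4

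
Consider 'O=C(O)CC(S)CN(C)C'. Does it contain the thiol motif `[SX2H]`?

The pattern [SX2H] describes an aliphatic sulfur with two connections, one being H — a thiol.
The molecule carries a thiol (-SH), whose atoms satisfy every constraint of the query, so the pattern matches.

Yes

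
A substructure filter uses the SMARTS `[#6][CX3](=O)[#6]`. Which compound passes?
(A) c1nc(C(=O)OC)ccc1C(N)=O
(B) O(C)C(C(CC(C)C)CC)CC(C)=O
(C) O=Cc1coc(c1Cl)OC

[#6][CX3](=O)[#6] describes a carbonyl carbon (no H) flanked by two carbons (a ketone).
(A) has a methyl-ester group (-C(=O)OCH3) but one neighbour of the carbonyl carbon is O, not C.
(B) contains an acetyl/ketone group (-C(=O)CH3), which satisfies every atom and bond constraint.
(C) has an aldehyde (-CHO) but the carbonyl carbon has H1, so it is not flanked by two carbons.
So the answer is (B).

B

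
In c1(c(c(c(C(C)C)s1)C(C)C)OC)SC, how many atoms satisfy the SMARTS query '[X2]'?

The query [X2] means: any atom with exactly two total connections (bonds + H).
Check the 15 heavy atoms by environment: 1× s (aromatic, X2) → match; 4× c (aromatic, X3) → no; 8× C (X4) → no; 1× S (X2) → match; 1× O (X2) → match.
Summing the matching environments: 1 + 1 + 1 = 3 matching atoms.

3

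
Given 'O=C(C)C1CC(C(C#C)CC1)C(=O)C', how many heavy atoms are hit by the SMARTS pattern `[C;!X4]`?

4

The query [C;!X4] means: aliphatic carbon that does not have four total connections.
Check the 14 heavy atoms by environment: 8× C (X4) → no; 2× C (X3) → match; 2× O (X1) → no; 2× C (X2) → match.
Summing the matching environments: 2 + 2 = 4 matching atoms.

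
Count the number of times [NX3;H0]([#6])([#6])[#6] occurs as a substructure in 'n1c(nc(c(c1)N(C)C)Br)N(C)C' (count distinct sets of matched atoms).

[NX3;H0]([#6])([#6])[#6] is the SMARTS for a tertiary amine: a trivalent nitrogen with no H, bonded to three carbons.
The molecule carries 2 separate instances of a dimethylamino group (-N(CH3)2) meeting every constraint; each maps to a distinct set of atoms, giving 2 matches.

2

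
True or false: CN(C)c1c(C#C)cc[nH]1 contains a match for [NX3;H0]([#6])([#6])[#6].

The pattern [NX3;H0]([#6])([#6])[#6] describes a trivalent nitrogen with no H, bonded to three carbons — a tertiary amine.
The molecule carries a dimethylamino group (-N(CH3)2), whose atoms satisfy every constraint of the query, so the pattern matches.

True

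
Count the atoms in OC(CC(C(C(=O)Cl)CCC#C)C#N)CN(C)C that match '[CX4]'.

9

Check the 18 heavy atoms by environment: 9× C (X4) → match; 3× C (X2) → no; 1× N (X1) → no; 1× C (X3) → no; 1× O (X1) → no; 1× Cl (X1) → no; 1× O (X2) → no; 1× N (X3) → no.
That gives 9 matching atoms.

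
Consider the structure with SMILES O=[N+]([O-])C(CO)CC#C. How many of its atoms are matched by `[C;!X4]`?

The query [C;!X4] means: aliphatic carbon that does not have four total connections.
Check the 9 heavy atoms by environment: 3× C (X4) → no; 1× N (charge +1, X3) → no; 1× O (charge -1, X1) → no; 1× O (X1) → no; 1× O (X2) → no; 2× C (X2) → match.
That gives 2 matching atoms.

2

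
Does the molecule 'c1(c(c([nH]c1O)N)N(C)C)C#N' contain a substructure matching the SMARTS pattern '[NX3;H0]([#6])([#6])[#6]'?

Yes

The pattern [NX3;H0]([#6])([#6])[#6] describes a trivalent nitrogen with no H, bonded to three carbons — a tertiary amine.
The molecule carries a dimethylamino group (-N(CH3)2), whose atoms satisfy every constraint of the query, so the pattern matches.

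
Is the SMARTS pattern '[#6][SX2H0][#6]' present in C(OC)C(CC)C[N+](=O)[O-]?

No

The pattern [#6][SX2H0][#6] describes an aliphatic sulfur bridging two carbons with no H on the sulfur — a thioether.
The closest candidate here is a methoxy ether (-OCH3), but the bridging atom is O, not S. No other fragment satisfies the full query, so there is no match.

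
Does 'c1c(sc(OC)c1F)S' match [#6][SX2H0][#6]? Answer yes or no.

No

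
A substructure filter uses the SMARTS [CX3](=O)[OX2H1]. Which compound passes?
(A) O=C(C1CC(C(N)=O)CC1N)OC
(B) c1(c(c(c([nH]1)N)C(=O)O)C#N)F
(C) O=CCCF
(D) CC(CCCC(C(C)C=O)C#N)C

B

[CX3](=O)[OX2H1] describes an sp2 carbon double-bonded to O and single-bonded to an -OH oxygen (a carboxylic acid).
(A) has a primary amide (-C(=O)NH2) but the carbonyl is bonded to N, not to an -OH oxygen.
(B) contains a carboxylic acid group (-C(=O)OH), which satisfies every atom and bond constraint.
(C) has an aldehyde (-CHO) but there is no singly-bonded oxygen on the carbonyl carbon.
(D) has an aldehyde (-CHO) but there is no singly-bonded oxygen on the carbonyl carbon.
So the answer is (B).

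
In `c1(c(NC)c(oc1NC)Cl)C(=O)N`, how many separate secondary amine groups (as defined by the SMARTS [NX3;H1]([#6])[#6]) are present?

[NX3;H1]([#6])[#6] is the SMARTS for a secondary amine: a trivalent nitrogen with one H, bonded to two carbons.
The molecule carries 2 separate instances of an N-methylamino group (-NHCH3) meeting every constraint; each maps to a distinct set of atoms, giving 2 matches.

2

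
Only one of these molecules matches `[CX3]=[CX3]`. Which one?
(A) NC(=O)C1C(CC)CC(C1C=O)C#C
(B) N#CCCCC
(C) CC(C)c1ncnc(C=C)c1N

[CX3]=[CX3] describes a non-aromatic C=C double bond between two sp2 carbons (an alkene).
(A) has an ethyl group (-CH2CH3) but its C-C bond is a single bond between CX4 carbons, not CX3=CX3.
(B) has an ethyl group (-CH2CH3) but its C-C bond is a single bond between CX4 carbons, not CX3=CX3.
(C) contains a vinyl group (-CH=CH2), which satisfies every atom and bond constraint.
So the answer is (C).

C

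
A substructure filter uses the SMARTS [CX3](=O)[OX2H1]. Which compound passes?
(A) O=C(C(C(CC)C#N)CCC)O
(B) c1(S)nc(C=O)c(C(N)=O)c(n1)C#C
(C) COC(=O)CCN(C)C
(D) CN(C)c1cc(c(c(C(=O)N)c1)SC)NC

A

[CX3](=O)[OX2H1] describes an sp2 carbon double-bonded to O and single-bonded to an -OH oxygen (a carboxylic acid).
(A) contains a carboxylic acid group (-C(=O)OH), which satisfies every atom and bond constraint.
(B) has a primary amide (-C(=O)NH2) but the carbonyl is bonded to N, not to an -OH oxygen.
(C) has a methyl-ester group (-C(=O)OCH3) but the singly-bonded O has no H (OX2H0, not OX2H1).
(D) has a primary amide (-C(=O)NH2) but the carbonyl is bonded to N, not to an -OH oxygen.
So the answer is (A).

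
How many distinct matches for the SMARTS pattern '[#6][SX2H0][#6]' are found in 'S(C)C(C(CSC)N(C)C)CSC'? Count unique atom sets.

3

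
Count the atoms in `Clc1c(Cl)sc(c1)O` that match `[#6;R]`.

4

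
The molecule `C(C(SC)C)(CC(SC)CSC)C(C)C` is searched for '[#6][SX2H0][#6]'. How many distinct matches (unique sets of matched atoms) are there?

3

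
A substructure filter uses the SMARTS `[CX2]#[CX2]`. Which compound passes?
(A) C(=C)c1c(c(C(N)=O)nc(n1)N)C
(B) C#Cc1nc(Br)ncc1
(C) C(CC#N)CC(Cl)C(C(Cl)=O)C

B

[CX2]#[CX2] describes a carbon-carbon triple bond (an alkyne).
(A) has a vinyl group (-CH=CH2) but the C=C is a double bond; both carbons are CX3, not CX2.
(B) contains an ethynyl group (-C#CH), which satisfies every atom and bond constraint.
(C) has a nitrile (-C#N) but the triple bond is C#N, not C#C.
So the answer is (B).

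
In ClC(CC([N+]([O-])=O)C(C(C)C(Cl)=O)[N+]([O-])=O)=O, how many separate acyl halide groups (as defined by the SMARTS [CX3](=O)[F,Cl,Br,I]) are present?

2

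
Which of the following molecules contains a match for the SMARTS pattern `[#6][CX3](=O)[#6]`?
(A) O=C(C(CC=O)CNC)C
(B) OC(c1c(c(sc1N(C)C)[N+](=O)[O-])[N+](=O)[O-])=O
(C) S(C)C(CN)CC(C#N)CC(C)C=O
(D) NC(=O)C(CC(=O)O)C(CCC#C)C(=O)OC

A

[#6][CX3](=O)[#6] describes a carbonyl carbon (no H) flanked by two carbons (a ketone).
(A) contains an acetyl/ketone group (-C(=O)CH3), which satisfies every atom and bond constraint.
(B) has a carboxylic acid group (-C(=O)OH) but one neighbour of the carbonyl carbon is O, not C.
(C) has an aldehyde (-CHO) but the carbonyl carbon has H1, so it is not flanked by two carbons.
(D) has a primary amide (-C(=O)NH2) but one neighbour of the carbonyl carbon is N, not C.
So the answer is (A).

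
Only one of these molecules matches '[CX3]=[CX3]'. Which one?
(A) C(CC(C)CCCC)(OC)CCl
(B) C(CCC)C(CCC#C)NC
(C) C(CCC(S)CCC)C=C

C

[CX3]=[CX3] describes a non-aromatic C=C double bond between two sp2 carbons (an alkene).
(A) has an ethyl group (-CH2CH3) but its C-C bond is a single bond between CX4 carbons, not CX3=CX3.
(B) has an ethynyl group (-C#CH) but the C-C bond is a triple bond, not a double bond.
(C) contains a vinyl group (-CH=CH2), which satisfies every atom and bond constraint.
So the answer is (C).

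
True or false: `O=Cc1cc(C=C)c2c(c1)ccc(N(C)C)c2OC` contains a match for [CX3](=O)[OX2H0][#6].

False

The pattern [CX3](=O)[OX2H0][#6] describes a carbonyl carbon bonded to an oxygen that is itself bonded to carbon (no H on that O) — an ester.
The closest candidate here is a methoxy ether (-OCH3), but the ether oxygen is not adjacent to a C=O carbon. No other fragment satisfies the full query, so there is no match.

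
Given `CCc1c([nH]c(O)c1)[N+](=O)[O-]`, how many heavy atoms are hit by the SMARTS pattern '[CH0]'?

0

Check the 11 heavy atoms by environment: 1× n (aromatic, H1) → no; 3× c (aromatic, H0) → no; 1× c (aromatic, H1) → no; 1× O (H1) → no; 1× N (charge +1, H0) → no; 1× O (charge -1, H0) → no; 1× O (H0) → no; 1× C (H2) → no; 1× C (H3) → no.
No environment satisfies the query, so 0 matching atoms.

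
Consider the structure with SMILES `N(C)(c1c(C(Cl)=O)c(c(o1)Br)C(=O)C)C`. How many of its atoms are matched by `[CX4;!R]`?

3

The query [CX4;!R] means: aliphatic carbon with four total connections, not in a ring.
Check the 15 heavy atoms by environment: 1× o (aromatic, X2, in 5-ring) → no; 4× c (aromatic, X3, in 5-ring) → no; 2× C (X3, acyclic) → no; 2× O (X1, acyclic) → no; 1× Cl (X1, acyclic) → no; 3× C (X4, acyclic) → match; 1× N (X3, acyclic) → no; 1× Br (X1, acyclic) → no.
That gives 3 matching atoms.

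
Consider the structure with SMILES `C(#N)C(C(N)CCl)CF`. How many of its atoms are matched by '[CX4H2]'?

2

The query [CX4H2] means: sp3 carbon (X4) with exactly two hydrogens.
Check the 9 heavy atoms by environment: 2× C (H2, X4) → match; 2× C (H1, X4) → no; 1× N (H2, X3) → no; 1× C (H0, X2) → no; 1× N (H0, X1) → no; 1× F (H0, X1) → no; 1× Cl (H0, X1) → no.
That gives 2 matching atoms.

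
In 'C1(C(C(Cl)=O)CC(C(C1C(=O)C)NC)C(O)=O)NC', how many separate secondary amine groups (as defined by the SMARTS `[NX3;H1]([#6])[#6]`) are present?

[NX3;H1]([#6])[#6] is the SMARTS for a secondary amine: a trivalent nitrogen with one H, bonded to two carbons.
The molecule carries 2 separate instances of an N-methylamino group (-NHCH3) meeting every constraint; each maps to a distinct set of atoms, giving 2 matches.

2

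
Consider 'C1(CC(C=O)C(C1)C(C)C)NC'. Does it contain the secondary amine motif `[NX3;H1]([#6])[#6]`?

Yes

The pattern [NX3;H1]([#6])[#6] describes a trivalent nitrogen with one H, bonded to two carbons — a secondary amine.
The molecule carries an N-methylamino group (-NHCH3), whose atoms satisfy every constraint of the query, so the pattern matches.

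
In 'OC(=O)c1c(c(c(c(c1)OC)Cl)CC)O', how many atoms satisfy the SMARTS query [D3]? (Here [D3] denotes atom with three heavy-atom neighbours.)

6

The query [D3] means: atom with exactly three heavy-atom neighbours.
Check the 15 heavy atoms by environment: 5× c (aromatic, D3) → match; 1× c (aromatic, D2) → no; 1× Cl (D1) → no; 1× O (D2) → no; 2× C (D1) → no; 1× C (D3) → match; 3× O (D1) → no; 1× C (D2) → no.
Summing the matching environments: 5 + 1 = 6 matching atoms.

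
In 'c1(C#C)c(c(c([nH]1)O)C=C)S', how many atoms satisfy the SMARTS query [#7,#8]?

The query [#7,#8] means: nitrogen or oxygen (comma = OR).
Check the 11 heavy atoms by environment: 1× n (aromatic) → match; 4× c (aromatic) → no; 4× C → no; 1× O → match; 1× S → no.
Summing the matching environments: 1 + 1 = 2 matching atoms.

2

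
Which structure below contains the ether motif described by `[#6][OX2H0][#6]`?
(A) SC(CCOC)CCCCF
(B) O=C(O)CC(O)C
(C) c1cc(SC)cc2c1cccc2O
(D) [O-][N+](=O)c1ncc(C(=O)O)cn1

A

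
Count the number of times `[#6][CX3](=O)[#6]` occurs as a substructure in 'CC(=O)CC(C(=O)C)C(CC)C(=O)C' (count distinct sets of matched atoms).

3

[#6][CX3](=O)[#6] is the SMARTS for a ketone: a carbonyl carbon (no H) flanked by two carbons.
The molecule carries 3 separate instances of an acetyl/ketone group (-C(=O)CH3) meeting every constraint; each maps to a distinct set of atoms, giving 3 matches.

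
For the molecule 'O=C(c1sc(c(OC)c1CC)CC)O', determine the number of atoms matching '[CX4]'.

Check the 14 heavy atoms by environment: 1× s (aromatic, X2) → no; 4× c (aromatic, X3) → no; 2× O (X2) → no; 5× C (X4) → match; 1× C (X3) → no; 1× O (X1) → no.
That gives 5 matching atoms.

5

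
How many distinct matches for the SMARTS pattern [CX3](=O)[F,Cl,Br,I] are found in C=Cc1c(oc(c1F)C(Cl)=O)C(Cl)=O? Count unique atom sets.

[CX3](=O)[F,Cl,Br,I] is the SMARTS for an acyl halide: a carbonyl carbon bonded to a halogen.
The molecule carries 2 separate instances of an acyl chloride (-C(=O)Cl) meeting every constraint; each maps to a distinct set of atoms, giving 2 matches.

2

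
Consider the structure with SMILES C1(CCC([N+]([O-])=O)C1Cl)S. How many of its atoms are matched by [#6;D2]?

2

Check the 10 heavy atoms by environment: 3× C (D3) → no; 2× C (D2) → match; 1× Cl (D1) → no; 1× S (D1) → no; 1× N (charge +1, D3) → no; 1× O (charge -1, D1) → no; 1× O (D1) → no.
That gives 2 matching atoms.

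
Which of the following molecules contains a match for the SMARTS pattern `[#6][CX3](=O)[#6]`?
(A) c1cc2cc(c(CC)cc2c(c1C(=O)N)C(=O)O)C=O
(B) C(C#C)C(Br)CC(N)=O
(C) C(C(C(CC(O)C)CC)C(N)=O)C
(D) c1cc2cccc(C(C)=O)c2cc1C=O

[#6][CX3](=O)[#6] describes a carbonyl carbon (no H) flanked by two carbons (a ketone).
(A) has a carboxylic acid group (-C(=O)OH) but one neighbour of the carbonyl carbon is O, not C.
(B) has a primary amide (-C(=O)NH2) but one neighbour of the carbonyl carbon is N, not C.
(C) has a primary amide (-C(=O)NH2) but one neighbour of the carbonyl carbon is N, not C.
(D) contains an acetyl/ketone group (-C(=O)CH3), which satisfies every atom and bond constraint.
So the answer is (D).

D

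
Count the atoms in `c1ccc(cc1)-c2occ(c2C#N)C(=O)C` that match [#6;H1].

6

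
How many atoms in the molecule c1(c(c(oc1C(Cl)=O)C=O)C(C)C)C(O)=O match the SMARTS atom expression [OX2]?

1

The query [OX2] means: aliphatic oxygen with two total connections — ether, hydroxyl, or ester single-bond O.
Check the 16 heavy atoms by environment: 1× o (aromatic, X2) → no; 4× c (aromatic, X3) → no; 3× C (X3) → no; 3× O (X1) → no; 1× Cl (X1) → no; 1× O (X2) → match; 3× C (X4) → no.
That gives 1 matching atom.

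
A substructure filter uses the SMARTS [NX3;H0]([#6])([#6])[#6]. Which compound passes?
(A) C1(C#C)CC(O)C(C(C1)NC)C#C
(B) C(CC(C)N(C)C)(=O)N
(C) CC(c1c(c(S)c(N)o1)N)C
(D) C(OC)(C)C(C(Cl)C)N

[NX3;H0]([#6])([#6])[#6] describes a trivalent nitrogen with no H, bonded to three carbons (a tertiary amine).
(A) has an N-methylamino group (-NHCH3) but the nitrogen still has one H (H1), not H0.
(B) contains a dimethylamino group (-N(CH3)2), which satisfies every atom and bond constraint.
(C) has a primary amino group (-NH2) but the nitrogen has H2, not H0 with three carbons.
(D) has a primary amino group (-NH2) but the nitrogen has H2, not H0 with three carbons.
So the answer is (B).

B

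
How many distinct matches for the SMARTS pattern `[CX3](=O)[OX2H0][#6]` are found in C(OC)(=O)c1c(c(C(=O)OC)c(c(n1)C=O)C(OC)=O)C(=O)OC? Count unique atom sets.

4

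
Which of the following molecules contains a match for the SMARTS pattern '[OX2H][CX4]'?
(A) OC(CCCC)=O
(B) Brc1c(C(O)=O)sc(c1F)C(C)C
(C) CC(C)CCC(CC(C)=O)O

C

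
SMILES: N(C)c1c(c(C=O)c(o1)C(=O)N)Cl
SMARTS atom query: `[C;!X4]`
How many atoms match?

The query [C;!X4] means: aliphatic carbon that does not have four total connections.
Check the 13 heavy atoms by environment: 1× o (aromatic, X2) → no; 4× c (aromatic, X3) → no; 2× C (X3) → match; 2× O (X1) → no; 2× N (X3) → no; 1× Cl (X1) → no; 1× C (X4) → no.
That gives 2 matching atoms.

2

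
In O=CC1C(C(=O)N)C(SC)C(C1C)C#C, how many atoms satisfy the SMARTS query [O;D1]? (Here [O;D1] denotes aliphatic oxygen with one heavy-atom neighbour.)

2

Check the 15 heavy atoms by environment: 6× C (D3) → no; 2× O (D1) → match; 1× N (D1) → no; 2× C (D2) → no; 3× C (D1) → no; 1× S (D2) → no.
That gives 2 matching atoms.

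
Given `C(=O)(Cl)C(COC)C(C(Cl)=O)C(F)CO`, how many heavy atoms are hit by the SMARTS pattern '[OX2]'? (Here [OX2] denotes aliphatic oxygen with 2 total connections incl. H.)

Check the 15 heavy atoms by environment: 6× C (X4) → no; 1× F (X1) → no; 2× O (X2) → match; 2× C (X3) → no; 2× O (X1) → no; 2× Cl (X1) → no.
That gives 2 matching atoms.

2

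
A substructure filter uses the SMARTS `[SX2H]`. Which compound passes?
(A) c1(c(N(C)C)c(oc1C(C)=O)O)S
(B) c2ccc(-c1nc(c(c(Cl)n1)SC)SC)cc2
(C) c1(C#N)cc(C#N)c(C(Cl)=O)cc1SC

A

[SX2H] describes an aliphatic sulfur with two connections, one being H (a thiol).
(A) contains a thiol (-SH), which satisfies every atom and bond constraint.
(B) has a methylthio ether (-SCH3) but the sulfur has H0 (bonded to two carbons), not H1.
(C) has a methylthio ether (-SCH3) but the sulfur has H0 (bonded to two carbons), not H1.
So the answer is (A).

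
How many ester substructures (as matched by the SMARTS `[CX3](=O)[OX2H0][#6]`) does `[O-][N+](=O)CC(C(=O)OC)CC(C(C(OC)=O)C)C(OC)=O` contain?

3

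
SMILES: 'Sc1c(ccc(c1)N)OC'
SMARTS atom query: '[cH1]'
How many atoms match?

3

The query [cH1] means: aromatic carbon bearing exactly one hydrogen.
Check the 10 heavy atoms by environment: 3× c (aromatic, H1) → match; 3× c (aromatic, H0) → no; 1× N (H2) → no; 1× O (H0) → no; 1× C (H3) → no; 1× S (H1) → no.
That gives 3 matching atoms.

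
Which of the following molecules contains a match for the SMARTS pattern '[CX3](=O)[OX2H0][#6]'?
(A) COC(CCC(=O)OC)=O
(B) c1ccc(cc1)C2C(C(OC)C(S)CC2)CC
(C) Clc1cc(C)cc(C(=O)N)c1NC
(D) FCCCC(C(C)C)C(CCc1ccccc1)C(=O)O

A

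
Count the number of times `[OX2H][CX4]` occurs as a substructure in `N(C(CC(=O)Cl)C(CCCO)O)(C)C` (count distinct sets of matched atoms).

[OX2H][CX4] is the SMARTS for an aliphatic alcohol: a hydroxyl oxygen bound to an sp3 (X4) carbon.
The molecule carries 2 separate instances of a hydroxyl group (-OH) meeting every constraint; each maps to a distinct set of atoms, giving 2 matches.

2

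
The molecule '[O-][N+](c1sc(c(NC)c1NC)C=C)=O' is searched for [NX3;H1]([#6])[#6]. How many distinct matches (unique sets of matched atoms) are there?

[NX3;H1]([#6])[#6] is the SMARTS for a secondary amine: a trivalent nitrogen with one H, bonded to two carbons.
The molecule carries 2 separate instances of an N-methylamino group (-NHCH3) meeting every constraint; each maps to a distinct set of atoms, giving 2 matches.

2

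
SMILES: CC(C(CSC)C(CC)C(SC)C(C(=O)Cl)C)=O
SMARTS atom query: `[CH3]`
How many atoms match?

5

The query [CH3] means: aliphatic carbon with exactly three hydrogens.
Check the 18 heavy atoms by environment: 2× C (H2) → no; 4× C (H1) → no; 5× C (H3) → match; 2× S (H0) → no; 2× C (H0) → no; 2× O (H0) → no; 1× Cl (H0) → no.
That gives 5 matching atoms.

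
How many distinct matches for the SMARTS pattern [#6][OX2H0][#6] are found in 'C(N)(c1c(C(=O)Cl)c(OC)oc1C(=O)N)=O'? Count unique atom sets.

1

[#6][OX2H0][#6] is the SMARTS for an ether: an aliphatic oxygen bridging two carbons with no H on the oxygen.
Exactly one fragment in the molecule meets all constraints, giving 1 match.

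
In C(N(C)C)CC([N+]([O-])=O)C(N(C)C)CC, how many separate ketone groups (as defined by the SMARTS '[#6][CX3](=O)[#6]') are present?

0

[#6][CX3](=O)[#6] is the SMARTS for a ketone: a carbonyl carbon (no H) flanked by two carbons.
No fragment in the molecule satisfies every constraint, giving 0 matches.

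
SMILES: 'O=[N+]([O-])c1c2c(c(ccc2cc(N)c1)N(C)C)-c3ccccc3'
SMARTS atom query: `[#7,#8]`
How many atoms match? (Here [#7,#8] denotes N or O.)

The query [#7,#8] means: nitrogen or oxygen (comma = OR).
Check the 23 heavy atoms by environment: 16× c (aromatic) → no; 2× N → match; 2× C → no; 1× N (charge +1) → match; 1× O (charge -1) → match; 1× O → match.
Summing the matching environments: 2 + 1 + 1 + 1 = 5 matching atoms.

5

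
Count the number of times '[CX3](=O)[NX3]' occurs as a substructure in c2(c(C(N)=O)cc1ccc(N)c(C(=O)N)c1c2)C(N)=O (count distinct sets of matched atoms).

3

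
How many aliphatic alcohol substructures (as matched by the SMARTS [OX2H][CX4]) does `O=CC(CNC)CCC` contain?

0

[OX2H][CX4] is the SMARTS for an aliphatic alcohol: a hydroxyl oxygen bound to an sp3 (X4) carbon.
No fragment in the molecule satisfies every constraint, giving 0 matches.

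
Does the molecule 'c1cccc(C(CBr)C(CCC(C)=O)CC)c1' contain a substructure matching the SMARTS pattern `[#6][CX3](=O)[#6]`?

Yes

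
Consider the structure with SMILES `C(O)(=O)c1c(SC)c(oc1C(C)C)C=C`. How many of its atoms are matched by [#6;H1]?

2

Check the 15 heavy atoms by environment: 1× o (aromatic, H0) → no; 4× c (aromatic, H0) → no; 2× C (H1) → match; 1× C (H2) → no; 1× C (H0) → no; 1× O (H0) → no; 1× O (H1) → no; 1× S (H0) → no; 3× C (H3) → no.
That gives 2 matching atoms.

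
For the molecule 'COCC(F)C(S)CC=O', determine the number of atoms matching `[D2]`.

4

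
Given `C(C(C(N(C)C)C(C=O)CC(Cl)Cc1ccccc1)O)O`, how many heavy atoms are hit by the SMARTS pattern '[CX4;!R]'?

Check the 21 heavy atoms by environment: 9× C (X4, acyclic) → match; 2× O (X2, acyclic) → no; 1× C (X3, acyclic) → no; 1× O (X1, acyclic) → no; 6× c (aromatic, X3, in 6-ring) → no; 1× Cl (X1, acyclic) → no; 1× N (X3, acyclic) → no.
That gives 9 matching atoms.

9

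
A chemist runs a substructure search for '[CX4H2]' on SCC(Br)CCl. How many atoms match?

Check the 6 heavy atoms by environment: 2× C (H2, X4) → match; 1× C (H1, X4) → no; 1× Cl (H0, X1) → no; 1× S (H1, X2) → no; 1× Br (H0, X1) → no.
That gives 2 matching atoms.

2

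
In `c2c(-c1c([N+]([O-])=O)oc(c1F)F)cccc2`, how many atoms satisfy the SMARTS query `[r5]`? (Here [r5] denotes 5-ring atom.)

5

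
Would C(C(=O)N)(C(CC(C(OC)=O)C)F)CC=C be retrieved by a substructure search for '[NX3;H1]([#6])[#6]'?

No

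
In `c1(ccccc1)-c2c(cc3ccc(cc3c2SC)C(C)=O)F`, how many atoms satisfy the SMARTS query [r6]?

16

Check the 22 heavy atoms by environment: 16× c (aromatic, in 6-ring) → match; 1× S (acyclic) → no; 3× C (acyclic) → no; 1× O (acyclic) → no; 1× F (acyclic) → no.
That gives 16 matching atoms.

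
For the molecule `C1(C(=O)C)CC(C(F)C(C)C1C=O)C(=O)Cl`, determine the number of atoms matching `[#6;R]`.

The query [#6;R] means: carbon that is part of a ring.
Check the 16 heavy atoms by environment: 6× C (in 6-ring) → match; 1× F (acyclic) → no; 5× C (acyclic) → no; 3× O (acyclic) → no; 1× Cl (acyclic) → no.
That gives 6 matching atoms.

6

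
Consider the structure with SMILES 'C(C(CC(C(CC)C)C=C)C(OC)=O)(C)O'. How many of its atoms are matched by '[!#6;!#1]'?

The query [!#6;!#1] means: not carbon and not hydrogen — any heteroatom.
Check the 16 heavy atoms by environment: 13× C → no; 3× O → match.
That gives 3 matching atoms.

3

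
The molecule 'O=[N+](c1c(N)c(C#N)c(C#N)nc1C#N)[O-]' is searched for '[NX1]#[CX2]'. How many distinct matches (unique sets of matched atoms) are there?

3

[NX1]#[CX2] is the SMARTS for a nitrile: a nitrogen triple-bonded to a two-connected carbon.
The molecule carries 3 separate instances of a nitrile (-C#N) meeting every constraint; each maps to a distinct set of atoms, giving 3 matches.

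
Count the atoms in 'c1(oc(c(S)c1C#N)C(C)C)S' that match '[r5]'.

The query [r5] means: r5 matches atoms in a five-membered ring.
Check the 12 heavy atoms by environment: 1× o (aromatic, in 5-ring) → match; 4× c (aromatic, in 5-ring) → match; 2× S (acyclic) → no; 4× C (acyclic) → no; 1× N (acyclic) → no.
Summing the matching environments: 1 + 4 = 5 matching atoms.

5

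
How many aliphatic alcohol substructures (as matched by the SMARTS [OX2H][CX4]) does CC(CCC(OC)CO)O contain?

2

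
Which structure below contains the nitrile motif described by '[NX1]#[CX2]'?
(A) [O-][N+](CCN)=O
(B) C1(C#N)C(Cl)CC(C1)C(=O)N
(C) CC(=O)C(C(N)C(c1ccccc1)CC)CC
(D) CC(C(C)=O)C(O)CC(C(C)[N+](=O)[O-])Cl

[NX1]#[CX2] describes a nitrogen triple-bonded to a two-connected carbon (a nitrile).
(A) has a primary amino group (-NH2) but the nitrogen is NX3 (three connections), not NX1 triple-bonded.
(B) contains a nitrile (-C#N), which satisfies every atom and bond constraint.
(C) has a primary amino group (-NH2) but the nitrogen is NX3 (three connections), not NX1 triple-bonded.
(D) has a nitro group (-[N+](=O)[O-]) but there is no C#N triple bond.
So the answer is (B).

B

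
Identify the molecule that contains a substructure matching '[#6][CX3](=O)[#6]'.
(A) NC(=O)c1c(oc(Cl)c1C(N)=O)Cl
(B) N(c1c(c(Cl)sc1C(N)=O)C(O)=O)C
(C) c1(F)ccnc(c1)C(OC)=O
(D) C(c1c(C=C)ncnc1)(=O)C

D

[#6][CX3](=O)[#6] describes a carbonyl carbon (no H) flanked by two carbons (a ketone).
(A) has a primary amide (-C(=O)NH2) but one neighbour of the carbonyl carbon is N, not C.
(B) has a primary amide (-C(=O)NH2) but one neighbour of the carbonyl carbon is N, not C.
(C) has a methyl-ester group (-C(=O)OCH3) but one neighbour of the carbonyl carbon is O, not C.
(D) contains an acetyl/ketone group (-C(=O)CH3), which satisfies every atom and bond constraint.
So the answer is (D).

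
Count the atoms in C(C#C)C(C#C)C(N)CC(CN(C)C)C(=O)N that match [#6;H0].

3

The query [#6;H0] means: any carbon with no attached hydrogen.
Check the 17 heavy atoms by environment: 3× C (H2) → no; 5× C (H1) → no; 3× C (H0) → match; 1× O (H0) → no; 2× N (H2) → no; 1× N (H0) → no; 2× C (H3) → no.
That gives 3 matching atoms.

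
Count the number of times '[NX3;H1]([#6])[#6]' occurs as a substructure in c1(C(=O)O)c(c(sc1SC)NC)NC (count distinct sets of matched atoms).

2

[NX3;H1]([#6])[#6] is the SMARTS for a secondary amine: a trivalent nitrogen with one H, bonded to two carbons.
The molecule carries 2 separate instances of an N-methylamino group (-NHCH3) meeting every constraint; each maps to a distinct set of atoms, giving 2 matches.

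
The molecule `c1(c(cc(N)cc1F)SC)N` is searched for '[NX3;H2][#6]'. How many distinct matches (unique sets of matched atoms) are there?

2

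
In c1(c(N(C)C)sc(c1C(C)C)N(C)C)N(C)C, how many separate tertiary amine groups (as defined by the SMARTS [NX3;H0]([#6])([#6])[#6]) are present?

3

[NX3;H0]([#6])([#6])[#6] is the SMARTS for a tertiary amine: a trivalent nitrogen with no H, bonded to three carbons.
The molecule carries 3 separate instances of a dimethylamino group (-N(CH3)2) meeting every constraint; each maps to a distinct set of atoms, giving 3 matches.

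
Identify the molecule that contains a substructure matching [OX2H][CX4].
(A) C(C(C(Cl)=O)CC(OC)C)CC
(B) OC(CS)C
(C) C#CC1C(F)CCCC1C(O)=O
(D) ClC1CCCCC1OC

B

[OX2H][CX4] describes a hydroxyl oxygen bound to an sp3 (X4) carbon (an aliphatic alcohol).
(A) has a methoxy ether (-OCH3) but the oxygen has H0 (ether), not H1.
(B) contains a hydroxyl group (-OH), which satisfies every atom and bond constraint.
(C) has a carboxylic acid group (-C(=O)OH) but the -OH is on a CX3 carbonyl carbon, not a CX4 carbon.
(D) has a methoxy ether (-OCH3) but the oxygen has H0 (ether), not H1.
So the answer is (B).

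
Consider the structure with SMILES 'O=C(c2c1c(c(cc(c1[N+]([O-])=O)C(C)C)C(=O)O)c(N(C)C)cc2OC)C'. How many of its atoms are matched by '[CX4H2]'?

The query [CX4H2] means: sp3 carbon (X4) with exactly two hydrogens.
Check the 27 heavy atoms by environment: 8× c (aromatic, H0, X3) → no; 2× c (aromatic, H1, X3) → no; 2× C (H0, X3) → no; 3× O (H0, X1) → no; 1× O (H1, X2) → no; 1× N (H0, X3) → no; 6× C (H3, X4) → no; 1× N (charge +1, H0, X3) → no; 1× O (charge -1, H0, X1) → no; 1× C (H1, X4) → no; 1× O (H0, X2) → no.
No environment satisfies the query, so 0 matching atoms.

0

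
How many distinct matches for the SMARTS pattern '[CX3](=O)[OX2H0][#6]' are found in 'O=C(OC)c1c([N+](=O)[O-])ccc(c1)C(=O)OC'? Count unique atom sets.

2

[CX3](=O)[OX2H0][#6] is the SMARTS for an ester: a carbonyl carbon bonded to an oxygen that is itself bonded to carbon (no H on that O).
The molecule carries 2 separate instances of a methyl-ester group (-C(=O)OCH3) meeting every constraint; each maps to a distinct set of atoms, giving 2 matches.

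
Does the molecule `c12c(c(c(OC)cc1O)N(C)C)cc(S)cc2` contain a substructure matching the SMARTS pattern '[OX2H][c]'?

The pattern [OX2H][c] describes a hydroxyl oxygen attached to an aromatic carbon — a phenol.
The molecule carries a hydroxyl group (-OH), whose atoms satisfy every constraint of the query, so the pattern matches.

Yes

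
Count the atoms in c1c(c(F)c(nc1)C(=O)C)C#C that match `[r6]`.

The query [r6] means: r6 matches atoms in a six-membered ring.
Check the 12 heavy atoms by environment: 1× n (aromatic, in 6-ring) → match; 5× c (aromatic, in 6-ring) → match; 4× C (acyclic) → no; 1× O (acyclic) → no; 1× F (acyclic) → no.
Summing the matching environments: 1 + 5 = 6 matching atoms.

6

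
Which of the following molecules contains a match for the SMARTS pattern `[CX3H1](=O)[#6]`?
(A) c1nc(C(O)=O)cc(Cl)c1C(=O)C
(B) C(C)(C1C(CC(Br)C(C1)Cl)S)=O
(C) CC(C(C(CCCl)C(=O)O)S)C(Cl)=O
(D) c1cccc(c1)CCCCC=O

[CX3H1](=O)[#6] describes an sp2 carbon with one H, double-bonded to O and single-bonded to carbon (an aldehyde).
(A) has a carboxylic acid group (-C(=O)OH) but the carbonyl carbon has H0 and is bonded to O, not H1.
(B) has an acetyl/ketone group (-C(=O)CH3) but the carbonyl carbon has H0 (two carbon neighbours), not H1.
(C) has a carboxylic acid group (-C(=O)OH) but the carbonyl carbon has H0 and is bonded to O, not H1.
(D) contains an aldehyde (-CHO), which satisfies every atom and bond constraint.
So the answer is (D).

D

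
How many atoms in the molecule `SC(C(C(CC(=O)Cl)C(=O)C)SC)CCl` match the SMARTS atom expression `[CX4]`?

7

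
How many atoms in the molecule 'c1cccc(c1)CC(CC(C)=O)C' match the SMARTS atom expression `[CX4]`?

5

The query [CX4] means: C with X4: aliphatic carbon with exactly 4 total connections (bonds + H).
Check the 13 heavy atoms by environment: 5× C (X4) → match; 6× c (aromatic, X3) → no; 1× C (X3) → no; 1× O (X1) → no.
That gives 5 matching atoms.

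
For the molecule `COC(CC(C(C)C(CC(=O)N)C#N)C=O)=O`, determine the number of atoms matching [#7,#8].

Check the 17 heavy atoms by environment: 11× C → no; 4× O → match; 2× N → match.
Summing the matching environments: 4 + 2 = 6 matching atoms.

6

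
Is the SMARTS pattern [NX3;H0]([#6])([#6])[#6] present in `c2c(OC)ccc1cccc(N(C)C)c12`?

The pattern [NX3;H0]([#6])([#6])[#6] describes a trivalent nitrogen with no H, bonded to three carbons — a tertiary amine.
The molecule carries a dimethylamino group (-N(CH3)2), whose atoms satisfy every constraint of the query, so the pattern matches.

Yes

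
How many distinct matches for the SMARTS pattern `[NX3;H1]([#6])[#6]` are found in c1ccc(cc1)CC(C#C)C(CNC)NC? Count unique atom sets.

2

[NX3;H1]([#6])[#6] is the SMARTS for a secondary amine: a trivalent nitrogen with one H, bonded to two carbons.
The molecule carries 2 separate instances of an N-methylamino group (-NHCH3) meeting every constraint; each maps to a distinct set of atoms, giving 2 matches.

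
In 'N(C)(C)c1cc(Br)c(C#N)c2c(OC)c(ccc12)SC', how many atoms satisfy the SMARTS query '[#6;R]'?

10

The query [#6;R] means: carbon that is part of a ring.
Check the 20 heavy atoms by environment: 10× c (aromatic, in 6-ring) → match; 5× C (acyclic) → no; 2× N (acyclic) → no; 1× S (acyclic) → no; 1× Br (acyclic) → no; 1× O (acyclic) → no.
That gives 10 matching atoms.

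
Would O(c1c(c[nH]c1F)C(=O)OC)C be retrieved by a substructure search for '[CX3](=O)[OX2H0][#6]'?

Yes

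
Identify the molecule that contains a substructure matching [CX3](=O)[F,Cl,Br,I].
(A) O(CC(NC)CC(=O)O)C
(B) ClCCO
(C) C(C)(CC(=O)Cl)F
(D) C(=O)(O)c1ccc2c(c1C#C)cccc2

[CX3](=O)[F,Cl,Br,I] describes a carbonyl carbon bonded to a halogen (an acyl halide).
(A) has a carboxylic acid group (-C(=O)OH) but the carbonyl is bonded to -OH, not to a halogen.
(B) has a chloro substituent but the Cl is not on a carbonyl carbon.
(C) contains an acyl chloride (-C(=O)Cl), which satisfies every atom and bond constraint.
(D) has a carboxylic acid group (-C(=O)OH) but the carbonyl is bonded to -OH, not to a halogen.
So the answer is (C).

C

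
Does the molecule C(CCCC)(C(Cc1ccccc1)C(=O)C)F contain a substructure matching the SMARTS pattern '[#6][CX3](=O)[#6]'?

Yes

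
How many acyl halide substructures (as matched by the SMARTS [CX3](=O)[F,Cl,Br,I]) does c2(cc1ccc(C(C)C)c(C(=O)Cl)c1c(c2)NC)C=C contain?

[CX3](=O)[F,Cl,Br,I] is the SMARTS for an acyl halide: a carbonyl carbon bonded to a halogen.
Exactly one fragment in the molecule meets all constraints, giving 1 match.

1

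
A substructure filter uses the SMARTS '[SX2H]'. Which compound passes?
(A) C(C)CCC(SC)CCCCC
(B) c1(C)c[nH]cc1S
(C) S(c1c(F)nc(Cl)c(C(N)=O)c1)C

B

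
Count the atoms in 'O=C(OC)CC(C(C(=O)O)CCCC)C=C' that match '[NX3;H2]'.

Check the 16 heavy atoms by environment: 2× C (H3, X4) → no; 4× C (H2, X4) → no; 2× C (H1, X4) → no; 1× C (H1, X3) → no; 1× C (H2, X3) → no; 2× C (H0, X3) → no; 2× O (H0, X1) → no; 1× O (H1, X2) → no; 1× O (H0, X2) → no.
No environment satisfies the query, so 0 matching atoms.

0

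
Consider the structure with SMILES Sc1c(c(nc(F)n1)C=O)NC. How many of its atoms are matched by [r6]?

6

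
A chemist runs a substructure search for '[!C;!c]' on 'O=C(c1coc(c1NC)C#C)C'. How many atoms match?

3

The query [!C;!c] means: neither aliphatic nor aromatic carbon — same as [!#6].
Check the 12 heavy atoms by environment: 1× o (aromatic) → match; 4× c (aromatic) → no; 1× N → match; 5× C → no; 1× O → match.
Summing the matching environments: 1 + 1 + 1 = 3 matching atoms.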